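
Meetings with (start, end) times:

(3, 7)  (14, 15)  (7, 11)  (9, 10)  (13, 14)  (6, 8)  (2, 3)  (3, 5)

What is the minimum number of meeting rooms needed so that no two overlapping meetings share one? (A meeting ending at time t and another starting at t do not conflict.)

Count concurrent intervals with a sweep; the peak is the room count.
starts: [2, 3, 3, 6, 7, 9, 13, 14]
ends:   [3, 5, 7, 8, 10, 11, 14, 15]
s2→1 e3→0 s3→1 s3→2  — peak 2.

2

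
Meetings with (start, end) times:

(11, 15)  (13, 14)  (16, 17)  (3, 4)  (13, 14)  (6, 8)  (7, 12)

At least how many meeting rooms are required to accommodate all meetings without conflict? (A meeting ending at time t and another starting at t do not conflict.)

The answer is the maximum number of intervals overlapping at any instant.
Events (time:±→running): 3:+→1 4:-→0 6:+→1 7:+→2 8:-→1 11:+→2 12:-→1 13:+→2 13:+→3 … peak 3.

3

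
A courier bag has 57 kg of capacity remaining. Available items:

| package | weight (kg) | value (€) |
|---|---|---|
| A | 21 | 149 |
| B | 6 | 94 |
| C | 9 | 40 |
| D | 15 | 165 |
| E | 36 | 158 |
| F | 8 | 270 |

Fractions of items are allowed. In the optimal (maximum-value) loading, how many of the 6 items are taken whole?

Order: F (270/8=33.75) > B (94/6=15.67) > D (165/15=11.00) > A (149/21=7.10) > C (40/9=4.44) > E (158/36=4.39)
Fill: take F (8 @ 270) → take B (6 @ 94) → take D (15 @ 165) → take A (21 @ 149) → take 7/9 of C → 31.11; 57/57 used.
4 item(s) taken whole; one partial (take 7/9 of C).

4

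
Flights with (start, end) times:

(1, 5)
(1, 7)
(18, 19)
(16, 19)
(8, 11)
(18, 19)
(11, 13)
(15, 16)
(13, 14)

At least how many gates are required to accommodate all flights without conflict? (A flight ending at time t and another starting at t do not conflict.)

Count concurrent intervals with a sweep; the peak is the room count.
Events (time:±→running): 1:+→1 1:+→2 5:-→1 7:-→0 8:+→1 11:-→0 11:+→1 13:-→0 13:+→1 14:-→0 15:+→1 16:-→0 16:+→1 18:+→2 18:+→3 … peak 3.

3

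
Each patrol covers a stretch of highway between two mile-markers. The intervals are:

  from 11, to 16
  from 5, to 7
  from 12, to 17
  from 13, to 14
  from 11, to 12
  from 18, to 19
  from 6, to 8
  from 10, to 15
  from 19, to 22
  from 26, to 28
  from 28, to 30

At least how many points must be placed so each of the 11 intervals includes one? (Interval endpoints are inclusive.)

5

Process intervals by earliest right end; each time one isn't hit yet, stab at its right endpoint.
Sorted: [5,7] [6,8] [11,12] [13,14] [10,15] [11,16] [12,17] [18,19] [19,22] [26,28] [28,30]
{[5,7],[6,8]} hit by 7; {[11,12]} hit by 12; {[13,14],[10,15],[11,16],[12,17]} hit by 14; {[18,19],[19,22]} hit by 19; {[26,28],[28,30]} hit by 28.
Points: 7, 12, 14, 19, 28 (5 total).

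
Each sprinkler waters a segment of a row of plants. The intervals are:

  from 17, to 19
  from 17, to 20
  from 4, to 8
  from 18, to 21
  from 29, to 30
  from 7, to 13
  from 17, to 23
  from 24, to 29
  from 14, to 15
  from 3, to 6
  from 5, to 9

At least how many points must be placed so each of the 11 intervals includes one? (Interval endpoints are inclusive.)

Sort by right endpoint; whenever an interval is uncovered, place a point at its right end.
By right end: [3,6]  [4,8]  [5,9]  [7,13]  [14,15]  [17,19]  [17,20]  [18,21]  [17,23]  [24,29]  [29,30]
[3,6] uncovered → point at 6; [7,13] uncovered → point at 13; [14,15] uncovered → point at 15; [17,19] uncovered → point at 19; [24,29] uncovered → point at 29.
Points: 6, 13, 15, 19, 29 (5 total).

5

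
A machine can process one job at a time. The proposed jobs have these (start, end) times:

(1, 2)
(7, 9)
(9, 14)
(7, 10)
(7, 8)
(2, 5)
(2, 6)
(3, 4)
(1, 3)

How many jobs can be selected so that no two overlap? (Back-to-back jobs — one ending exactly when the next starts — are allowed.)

Order by finish time; keep every interval that doesn't clash with the previous kept one.
By end time: (1,2), (1,3), (3,4), (2,5), (2,6), (7,8), (7,9), (7,10), (9,14).
Pick (1,2); next start ≥ 2 → (3,4); next start ≥ 4 → (7,8); next start ≥ 8 → (9,14).
Selected 4 jobs.

4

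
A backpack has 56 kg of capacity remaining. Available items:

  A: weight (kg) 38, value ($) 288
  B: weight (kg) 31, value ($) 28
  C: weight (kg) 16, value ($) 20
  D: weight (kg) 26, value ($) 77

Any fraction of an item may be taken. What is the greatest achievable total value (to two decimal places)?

341.31

Greedy by value/weight ratio, highest first.
Ratios (sorted): A 7.58, D 2.96, C 1.25, B 0.90
take A (38 @ 288); take 18/26 of D → 53.31. Capacity used 56/56.
Total value = 341.31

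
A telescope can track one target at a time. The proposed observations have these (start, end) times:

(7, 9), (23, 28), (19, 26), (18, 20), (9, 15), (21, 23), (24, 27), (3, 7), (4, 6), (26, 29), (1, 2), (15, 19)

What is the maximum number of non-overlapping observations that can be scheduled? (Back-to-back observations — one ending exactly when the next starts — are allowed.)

Sort by end time and greedily take each interval whose start is ≥ the last chosen end.
By end time: (1,2), (4,6), (3,7), (7,9), (9,15), (15,19), (18,20), (21,23), (19,26), (24,27), (23,28), (26,29).
Pick (1,2); next start ≥ 2 → (4,6); next start ≥ 6 → (7,9); next start ≥ 9 → (9,15); next start ≥ 15 → (15,19); next start ≥ 19 → (21,23); next start ≥ 23 → (24,27).
Selected 7 observations.

7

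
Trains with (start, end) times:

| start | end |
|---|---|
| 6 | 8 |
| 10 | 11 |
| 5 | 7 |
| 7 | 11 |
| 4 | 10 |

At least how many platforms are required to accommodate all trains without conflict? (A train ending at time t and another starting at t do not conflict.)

starts: [4, 5, 6, 7, 10]
ends:   [7, 8, 10, 11, 11]
s4→1 s5→2 s6→3  — peak 3.

3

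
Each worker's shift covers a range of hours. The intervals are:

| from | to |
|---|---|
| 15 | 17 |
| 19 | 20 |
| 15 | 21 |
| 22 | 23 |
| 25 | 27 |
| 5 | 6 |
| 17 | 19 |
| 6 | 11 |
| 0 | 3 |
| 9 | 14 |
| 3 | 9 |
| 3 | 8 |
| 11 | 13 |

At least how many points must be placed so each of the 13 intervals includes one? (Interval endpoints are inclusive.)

7

By right end: [0,3]  [5,6]  [3,8]  [3,9]  [6,11]  [11,13]  [9,14]  [15,17]  [17,19]  [19,20]  [15,21]  [22,23]  [25,27]
[0,3] uncovered → point at 3; [5,6] uncovered → point at 6; [11,13] uncovered → point at 13; [15,17] uncovered → point at 17; [19,20] uncovered → point at 20; [22,23] uncovered → point at 23; [25,27] uncovered → point at 27.
Points: 3, 6, 13, 17, 20, 23, 27 (7 total).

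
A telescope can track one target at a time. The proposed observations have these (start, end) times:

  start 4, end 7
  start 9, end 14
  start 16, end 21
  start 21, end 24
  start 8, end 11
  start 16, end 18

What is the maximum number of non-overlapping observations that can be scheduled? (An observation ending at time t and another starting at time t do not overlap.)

Sort by end time and greedily take each interval whose start is ≥ the last chosen end.
By end time: (4,7), (8,11), (9,14), (16,18), (16,21), (21,24).
Pick (4,7); next start ≥ 7 → (8,11); next start ≥ 11 → (16,18); next start ≥ 18 → (21,24).
Selected 4 observations.

4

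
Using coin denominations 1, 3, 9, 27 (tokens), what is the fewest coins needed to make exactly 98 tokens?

8

98 = 3×27 + 1×9 + 2×3 + 2×1
Total coins = 3 + 1 + 2 + 2 = 8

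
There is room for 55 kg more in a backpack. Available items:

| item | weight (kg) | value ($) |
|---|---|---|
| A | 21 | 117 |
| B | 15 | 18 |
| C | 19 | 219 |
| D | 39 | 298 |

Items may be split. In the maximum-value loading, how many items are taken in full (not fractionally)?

Greedy by value/weight ratio, highest first.
Ratios (sorted): C 11.53, D 7.64, A 5.57, B 1.20
take C (19 @ 219); take 36/39 of D → 275.08. Capacity used 55/55.
1 item(s) taken whole; one partial (take 36/39 of D).

1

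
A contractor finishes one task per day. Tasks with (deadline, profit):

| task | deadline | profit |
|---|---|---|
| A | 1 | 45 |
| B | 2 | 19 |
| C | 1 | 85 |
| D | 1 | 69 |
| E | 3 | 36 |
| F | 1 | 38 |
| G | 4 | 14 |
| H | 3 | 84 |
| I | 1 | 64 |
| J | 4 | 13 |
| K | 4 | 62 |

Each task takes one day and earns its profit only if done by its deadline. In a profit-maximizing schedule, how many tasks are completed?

4

Profit order: C=85 H=84 D=69 I=64 K=62 A=45 F=38 E=36 B=19 G=14 J=13
Assign: C→slot 1, H→slot 3, D skipped, I skipped, K→slot 4, A skipped, F skipped, E→slot 2, B skipped, G skipped, J skipped.
Slots: [1:C] [2:E] [3:H] [4:K]
4 of 11 scheduled.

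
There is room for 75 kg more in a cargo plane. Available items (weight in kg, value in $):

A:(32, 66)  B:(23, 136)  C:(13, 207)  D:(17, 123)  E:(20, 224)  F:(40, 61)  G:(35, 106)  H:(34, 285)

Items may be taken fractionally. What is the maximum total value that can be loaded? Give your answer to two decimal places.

Greedy by value/weight ratio, highest first.
Ratios (sorted): C 15.92, E 11.20, H 8.38, D 7.24, B 5.91, G 3.03, A 2.06, F 1.52
take C (13 @ 207); take E (20 @ 224); take H (34 @ 285); take 8/17 of D → 57.88. Capacity used 75/75.
Total value = 773.88

773.88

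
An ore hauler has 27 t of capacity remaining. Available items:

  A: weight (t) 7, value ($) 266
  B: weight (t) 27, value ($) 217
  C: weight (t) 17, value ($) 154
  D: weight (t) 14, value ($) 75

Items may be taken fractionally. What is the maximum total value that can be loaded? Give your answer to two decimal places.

444.11

Order: A (266/7=38.00) > C (154/17=9.06) > B (217/27=8.04) > D (75/14=5.36)
Fill: take A (7 @ 266) → take C (17 @ 154) → take 3/27 of B → 24.11; 27/27 used.
Total value = 444.11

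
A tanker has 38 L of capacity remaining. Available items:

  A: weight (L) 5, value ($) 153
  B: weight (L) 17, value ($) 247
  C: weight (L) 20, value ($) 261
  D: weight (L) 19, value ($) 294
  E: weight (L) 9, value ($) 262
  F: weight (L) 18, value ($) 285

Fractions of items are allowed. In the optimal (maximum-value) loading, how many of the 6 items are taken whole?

Sort by value per unit weight and fill in that order.
Ratios (sorted): A 30.60, E 29.11, F 15.83, D 15.47, B 14.53, C 13.05
take A (5 @ 153); take E (9 @ 262); take F (18 @ 285); take 6/19 of D → 92.84. Capacity used 38/38.
3 item(s) taken whole; one partial (take 6/19 of D).

3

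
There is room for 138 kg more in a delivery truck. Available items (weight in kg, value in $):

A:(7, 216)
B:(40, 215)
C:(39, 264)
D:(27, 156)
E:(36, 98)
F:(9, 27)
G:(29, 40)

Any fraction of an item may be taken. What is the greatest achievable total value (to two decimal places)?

Sort by value per unit weight and fill in that order.
Ratios (sorted): A 30.86, C 6.77, D 5.78, B 5.38, F 3.00, E 2.72, G 1.38
take A (7 @ 216); take C (39 @ 264); take D (27 @ 156); take B (40 @ 215); take F (9 @ 27); take 16/36 of E → 43.56. Capacity used 138/138.
Total value = 921.56

921.56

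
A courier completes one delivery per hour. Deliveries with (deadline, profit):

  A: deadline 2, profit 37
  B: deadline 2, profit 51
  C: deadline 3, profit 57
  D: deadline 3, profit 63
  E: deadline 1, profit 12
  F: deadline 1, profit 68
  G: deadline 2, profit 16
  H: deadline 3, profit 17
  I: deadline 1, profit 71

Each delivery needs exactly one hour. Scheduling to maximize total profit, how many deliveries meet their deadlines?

Sort by profit descending; place each in the latest free slot ≤ its deadline.
By profit: I(d1,71), F(d1,68), D(d3,63), C(d3,57), B(d2,51), A(d2,37), H(d3,17), G(d2,16), E(d1,12)
I→slot 1; F skipped; D→slot 3; C→slot 2; B skipped; A skipped; H skipped; G skipped; E skipped.
3 of 9 scheduled.

3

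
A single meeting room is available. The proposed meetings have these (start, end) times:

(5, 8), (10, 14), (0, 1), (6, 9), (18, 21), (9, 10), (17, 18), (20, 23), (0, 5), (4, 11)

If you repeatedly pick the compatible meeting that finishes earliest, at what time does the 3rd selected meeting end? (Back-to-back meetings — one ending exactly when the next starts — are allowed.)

10

Sort by end time and greedily take each interval whose start is ≥ the last chosen end.
By end time: (0,1), (0,5), (5,8), (6,9), (9,10), (4,11), (10,14), (17,18), (18,21), (20,23).
Pick (0,1); next start ≥ 1 → (5,8); next start ≥ 8 → (9,10); next start ≥ 10 → (10,14); next start ≥ 14 → (17,18); next start ≥ 18 → (18,21).
Selected: (0,1) (5,8) (9,10) (10,14) (17,18) (18,21)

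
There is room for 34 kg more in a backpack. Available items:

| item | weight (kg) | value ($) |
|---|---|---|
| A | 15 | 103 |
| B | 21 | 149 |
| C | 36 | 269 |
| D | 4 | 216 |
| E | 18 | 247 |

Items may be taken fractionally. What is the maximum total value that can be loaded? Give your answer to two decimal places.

Sort by value per unit weight and fill in that order.
Order: D (216/4=54.00) > E (247/18=13.72) > C (269/36=7.47) > B (149/21=7.10) > A (103/15=6.87)
Fill: take D (4 @ 216) → take E (18 @ 247) → take 12/36 of C → 89.67; 34/34 used.
Total value = 552.67

552.67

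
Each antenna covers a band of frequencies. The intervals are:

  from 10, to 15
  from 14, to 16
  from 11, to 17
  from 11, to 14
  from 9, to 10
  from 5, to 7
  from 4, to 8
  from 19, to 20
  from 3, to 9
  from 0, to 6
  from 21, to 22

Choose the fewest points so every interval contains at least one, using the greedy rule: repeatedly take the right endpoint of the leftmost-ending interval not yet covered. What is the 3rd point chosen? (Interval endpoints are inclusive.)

Sorted: [0,6] [5,7] [4,8] [3,9] [9,10] [11,14] [10,15] [14,16] [11,17] [19,20] [21,22]
{[0,6],[5,7],[4,8],[3,9]} hit by 6; {[9,10]} hit by 10; {[11,14],[10,15],[14,16],[11,17]} hit by 14; {[19,20]} hit by 20; {[21,22]} hit by 22.
Points: 6, 10, 14, 20, 22 (5 total).

14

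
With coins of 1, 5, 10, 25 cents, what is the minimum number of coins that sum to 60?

3

Greedy: take as many of the largest coin as possible, then repeat with the remainder.
60 − 2×25→10 − 1×10→0
Total coins = 2 + 1 = 3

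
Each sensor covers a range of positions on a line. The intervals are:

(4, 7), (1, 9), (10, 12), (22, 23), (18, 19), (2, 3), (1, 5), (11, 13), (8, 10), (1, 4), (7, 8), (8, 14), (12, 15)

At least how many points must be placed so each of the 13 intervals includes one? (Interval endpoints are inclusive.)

By right end: [2,3]  [1,4]  [1,5]  [4,7]  [7,8]  [1,9]  [8,10]  [10,12]  [11,13]  [8,14]  [12,15]  [18,19]  [22,23]
[2,3] uncovered → point at 3; [4,7] uncovered → point at 7; [8,10] uncovered → point at 10; [11,13] uncovered → point at 13; [18,19] uncovered → point at 19; [22,23] uncovered → point at 23.
Points: 3, 7, 10, 13, 19, 23 (6 total).

6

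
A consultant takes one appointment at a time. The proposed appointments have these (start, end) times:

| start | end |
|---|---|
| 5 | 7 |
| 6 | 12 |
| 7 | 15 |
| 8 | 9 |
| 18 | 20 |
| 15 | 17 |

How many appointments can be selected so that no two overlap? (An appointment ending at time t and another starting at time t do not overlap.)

4

Sort by end time and greedily take each interval whose start is ≥ the last chosen end.
By end time: (5,7), (8,9), (6,12), (7,15), (15,17), (18,20).
Pick (5,7); next start ≥ 7 → (8,9); next start ≥ 9 → (15,17); next start ≥ 17 → (18,20).
Selected 4 appointments.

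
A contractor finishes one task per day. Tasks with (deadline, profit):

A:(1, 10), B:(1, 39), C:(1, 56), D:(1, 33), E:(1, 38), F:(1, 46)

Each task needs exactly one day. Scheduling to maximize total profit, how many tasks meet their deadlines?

Take jobs in profit order; each goes to the latest open slot no later than its deadline.
By profit: C(d1,56), F(d1,46), B(d1,39), E(d1,38), D(d1,33), A(d1,10)
C→slot 1; F skipped; B skipped; E skipped; D skipped; A skipped.
1 of 6 scheduled.

1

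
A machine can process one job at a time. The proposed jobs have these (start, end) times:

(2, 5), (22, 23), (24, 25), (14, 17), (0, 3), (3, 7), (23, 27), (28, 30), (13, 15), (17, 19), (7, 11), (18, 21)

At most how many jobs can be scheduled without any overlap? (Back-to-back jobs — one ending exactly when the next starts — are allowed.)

Sorted by end: (0,3)  (2,5)  (3,7)  (7,11)  (13,15)  (14,17)  (17,19)  (18,21)  (22,23)  (24,25)  (23,27)  (28,30)
take (0,3); take (3,7); take (7,11); take (13,15); take (17,19); take (22,23); take (24,25); skip (23,27); take (28,30).
Selected 8 jobs.

8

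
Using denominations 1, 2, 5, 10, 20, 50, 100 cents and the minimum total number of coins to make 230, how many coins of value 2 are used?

0

230 = 2×100 + 1×20 + 1×10
Count of 2: 0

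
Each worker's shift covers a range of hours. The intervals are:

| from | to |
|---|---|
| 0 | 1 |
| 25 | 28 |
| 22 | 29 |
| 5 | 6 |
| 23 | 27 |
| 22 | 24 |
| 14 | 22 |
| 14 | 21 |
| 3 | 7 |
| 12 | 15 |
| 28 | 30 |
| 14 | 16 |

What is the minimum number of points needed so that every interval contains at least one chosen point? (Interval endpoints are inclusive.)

By right end: [0,1]  [5,6]  [3,7]  [12,15]  [14,16]  [14,21]  [14,22]  [22,24]  [23,27]  [25,28]  [22,29]  [28,30]
[0,1] uncovered → point at 1; [5,6] uncovered → point at 6; [12,15] uncovered → point at 15; [22,24] uncovered → point at 24; [25,28] uncovered → point at 28.
Points: 1, 6, 15, 24, 28 (5 total).

5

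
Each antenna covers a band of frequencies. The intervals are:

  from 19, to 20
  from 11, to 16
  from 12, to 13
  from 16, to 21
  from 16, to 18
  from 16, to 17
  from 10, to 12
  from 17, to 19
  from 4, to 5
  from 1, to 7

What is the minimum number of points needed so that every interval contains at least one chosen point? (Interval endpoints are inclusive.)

Sorted: [4,5] [1,7] [10,12] [12,13] [11,16] [16,17] [16,18] [17,19] [19,20] [16,21]
{[4,5],[1,7]} hit by 5; {[10,12],[12,13],[11,16]} hit by 12; {[16,17],[16,18],[17,19]} hit by 17; {[19,20],[16,21]} hit by 20.
Points: 5, 12, 17, 20 (4 total).

4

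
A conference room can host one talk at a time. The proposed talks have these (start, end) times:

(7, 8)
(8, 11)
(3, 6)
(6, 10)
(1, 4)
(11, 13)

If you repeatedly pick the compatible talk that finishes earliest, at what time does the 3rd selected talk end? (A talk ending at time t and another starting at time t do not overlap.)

Sort by end time and greedily take each interval whose start is ≥ the last chosen end.
By end time: (1,4), (3,6), (7,8), (6,10), (8,11), (11,13).
Pick (1,4); next start ≥ 4 → (7,8); next start ≥ 8 → (8,11); next start ≥ 11 → (11,13).
Selected: (1,4) (7,8) (8,11) (11,13)

11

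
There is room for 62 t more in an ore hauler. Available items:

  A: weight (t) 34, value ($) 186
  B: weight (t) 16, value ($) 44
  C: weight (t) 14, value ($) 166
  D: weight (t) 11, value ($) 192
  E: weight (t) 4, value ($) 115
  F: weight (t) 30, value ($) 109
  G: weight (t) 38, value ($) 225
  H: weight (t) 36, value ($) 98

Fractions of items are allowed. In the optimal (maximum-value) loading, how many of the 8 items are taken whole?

Greedy by value/weight ratio, highest first.
Ratios (sorted): E 28.75, D 17.45, C 11.86, G 5.92, A 5.47, F 3.63, B 2.75, H 2.72
take E (4 @ 115); take D (11 @ 192); take C (14 @ 166); take 33/38 of G → 195.39. Capacity used 62/62.
3 item(s) taken whole; one partial (take 33/38 of G).

3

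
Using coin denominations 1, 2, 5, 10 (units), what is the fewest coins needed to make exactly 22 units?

3

22 = 2×10 + 1×2
Total coins = 2 + 1 = 3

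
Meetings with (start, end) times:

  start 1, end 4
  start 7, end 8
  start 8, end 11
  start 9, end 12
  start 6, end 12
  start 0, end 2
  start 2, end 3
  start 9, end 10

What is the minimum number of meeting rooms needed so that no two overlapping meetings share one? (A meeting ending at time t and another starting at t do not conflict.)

The answer is the maximum number of intervals overlapping at any instant.
Events (time:±→running): 0:+→1 1:+→2 2:-→1 2:+→2 3:-→1 4:-→0 6:+→1 7:+→2 8:-→1 8:+→2 9:+→3 9:+→4 … peak 4.

4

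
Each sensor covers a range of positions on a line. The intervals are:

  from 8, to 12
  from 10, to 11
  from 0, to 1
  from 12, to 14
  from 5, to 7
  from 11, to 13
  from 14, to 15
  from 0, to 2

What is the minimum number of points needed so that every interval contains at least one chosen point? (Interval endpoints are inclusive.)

4

Sort by right endpoint; whenever an interval is uncovered, place a point at its right end.
Sorted: [0,1] [0,2] [5,7] [10,11] [8,12] [11,13] [12,14] [14,15]
{[0,1],[0,2]} hit by 1; {[5,7]} hit by 7; {[10,11],[8,12],[11,13]} hit by 11; {[12,14],[14,15]} hit by 14.
Points: 1, 7, 11, 14 (4 total).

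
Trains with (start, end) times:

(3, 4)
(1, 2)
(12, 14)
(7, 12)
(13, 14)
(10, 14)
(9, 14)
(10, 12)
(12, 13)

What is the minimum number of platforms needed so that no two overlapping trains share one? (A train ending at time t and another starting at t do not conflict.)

starts: [1, 3, 7, 9, 10, 10, 12, 12, 13]
ends:   [2, 4, 12, 12, 13, 14, 14, 14, 14]
s1→1 e2→0 s3→1 e4→0 s7→1 s9→2 s10→3 s10→4  — peak 4.

4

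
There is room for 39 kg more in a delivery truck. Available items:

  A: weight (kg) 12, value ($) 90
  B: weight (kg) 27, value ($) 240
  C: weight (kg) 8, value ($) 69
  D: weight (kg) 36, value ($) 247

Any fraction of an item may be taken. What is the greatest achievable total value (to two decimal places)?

339.00

Sort by value per unit weight and fill in that order.
Ratios (sorted): B 8.89, C 8.62, A 7.50, D 6.86
take B (27 @ 240); take C (8 @ 69); take 4/12 of A → 30.00. Capacity used 39/39.
Total value = 339.00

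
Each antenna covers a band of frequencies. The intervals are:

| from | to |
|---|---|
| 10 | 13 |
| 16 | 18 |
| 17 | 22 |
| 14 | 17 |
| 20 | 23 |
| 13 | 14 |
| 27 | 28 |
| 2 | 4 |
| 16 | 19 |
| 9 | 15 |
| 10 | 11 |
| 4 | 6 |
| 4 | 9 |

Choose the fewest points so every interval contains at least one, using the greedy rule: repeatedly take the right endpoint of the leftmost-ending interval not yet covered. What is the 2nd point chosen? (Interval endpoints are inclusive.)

11

Process intervals by earliest right end; each time one isn't hit yet, stab at its right endpoint.
By right end: [2,4]  [4,6]  [4,9]  [10,11]  [10,13]  [13,14]  [9,15]  [14,17]  [16,18]  [16,19]  [17,22]  [20,23]  [27,28]
[2,4] uncovered → point at 4; [10,11] uncovered → point at 11; [13,14] uncovered → point at 14; [16,18] uncovered → point at 18; [20,23] uncovered → point at 23; [27,28] uncovered → point at 28.
Points: 4, 11, 14, 18, 23, 28 (6 total).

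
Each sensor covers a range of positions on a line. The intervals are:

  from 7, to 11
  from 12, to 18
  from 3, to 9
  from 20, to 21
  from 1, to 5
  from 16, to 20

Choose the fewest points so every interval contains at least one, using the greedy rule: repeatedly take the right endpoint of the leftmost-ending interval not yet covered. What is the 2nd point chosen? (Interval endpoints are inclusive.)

11

Process intervals by earliest right end; each time one isn't hit yet, stab at its right endpoint.
Sorted: [1,5] [3,9] [7,11] [12,18] [16,20] [20,21]
{[1,5],[3,9]} hit by 5; {[7,11]} hit by 11; {[12,18],[16,20]} hit by 18; {[20,21]} hit by 21.
Points: 5, 11, 18, 21 (4 total).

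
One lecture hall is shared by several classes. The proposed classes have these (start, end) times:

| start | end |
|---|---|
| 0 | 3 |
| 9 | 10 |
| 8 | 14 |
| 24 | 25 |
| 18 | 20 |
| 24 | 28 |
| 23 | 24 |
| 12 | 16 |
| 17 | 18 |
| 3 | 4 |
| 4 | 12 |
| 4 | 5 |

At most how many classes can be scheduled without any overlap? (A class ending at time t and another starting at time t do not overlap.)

Greedy by earliest finish: after sorting by end time, pick each interval compatible with the last pick.
Sorted by end: (0,3)  (3,4)  (4,5)  (9,10)  (4,12)  (8,14)  (12,16)  (17,18)  (18,20)  (23,24)  (24,25)  (24,28)
take (0,3); take (3,4); take (4,5); take (9,10); skip (4,12); take (12,16); take (17,18); take (18,20); take (23,24); take (24,25).
Selected 9 classes.

9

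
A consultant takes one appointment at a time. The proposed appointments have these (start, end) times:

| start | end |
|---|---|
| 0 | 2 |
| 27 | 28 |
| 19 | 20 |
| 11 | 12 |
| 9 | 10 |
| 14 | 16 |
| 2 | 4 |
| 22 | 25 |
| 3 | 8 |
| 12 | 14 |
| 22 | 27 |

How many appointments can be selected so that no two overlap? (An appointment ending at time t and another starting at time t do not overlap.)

9

Order by finish time; keep every interval that doesn't clash with the previous kept one.
Sorted by end: (0,2)  (2,4)  (3,8)  (9,10)  (11,12)  (12,14)  (14,16)  (19,20)  (22,25)  (22,27)  (27,28)
take (0,2); take (2,4); take (9,10); take (11,12); take (12,14); take (14,16); take (19,20); take (22,25); take (27,28).
Selected 9 appointments.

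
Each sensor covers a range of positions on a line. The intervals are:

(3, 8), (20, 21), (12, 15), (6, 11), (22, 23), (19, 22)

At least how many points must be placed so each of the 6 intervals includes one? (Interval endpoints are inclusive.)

Sorted: [3,8] [6,11] [12,15] [20,21] [19,22] [22,23]
{[3,8],[6,11]} hit by 8; {[12,15]} hit by 15; {[20,21],[19,22]} hit by 21; {[22,23]} hit by 23.
Points: 8, 15, 21, 23 (4 total).

4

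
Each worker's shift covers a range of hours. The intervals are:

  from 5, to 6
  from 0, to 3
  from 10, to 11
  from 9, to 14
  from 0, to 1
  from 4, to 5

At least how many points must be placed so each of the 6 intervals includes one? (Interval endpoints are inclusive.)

3

Sort by right endpoint; whenever an interval is uncovered, place a point at its right end.
Sorted: [0,1] [0,3] [4,5] [5,6] [10,11] [9,14]
{[0,1],[0,3]} hit by 1; {[4,5],[5,6]} hit by 5; {[10,11],[9,14]} hit by 11.
Points: 1, 5, 11 (3 total).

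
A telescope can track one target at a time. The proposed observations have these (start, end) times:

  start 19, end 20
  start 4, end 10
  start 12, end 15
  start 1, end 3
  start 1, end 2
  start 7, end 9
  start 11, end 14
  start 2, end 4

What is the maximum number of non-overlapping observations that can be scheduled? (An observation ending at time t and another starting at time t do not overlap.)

5

Sorted by end: (1,2)  (1,3)  (2,4)  (7,9)  (4,10)  (11,14)  (12,15)  (19,20)
take (1,2); take (2,4); take (7,9); take (11,14); take (19,20).
Selected 5 observations.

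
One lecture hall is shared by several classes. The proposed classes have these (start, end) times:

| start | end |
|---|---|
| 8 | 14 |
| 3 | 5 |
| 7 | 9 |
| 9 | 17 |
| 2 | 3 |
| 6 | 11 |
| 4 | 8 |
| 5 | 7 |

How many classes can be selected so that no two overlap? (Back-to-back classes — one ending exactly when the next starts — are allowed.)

Sort by end time and greedily take each interval whose start is ≥ the last chosen end.
Sorted by end: (2,3)  (3,5)  (5,7)  (4,8)  (7,9)  (6,11)  (8,14)  (9,17)
take (2,3); take (3,5); take (5,7); skip (4,8); take (7,9); skip (6,11); skip (8,14); take (9,17).
Selected 5 classes.

5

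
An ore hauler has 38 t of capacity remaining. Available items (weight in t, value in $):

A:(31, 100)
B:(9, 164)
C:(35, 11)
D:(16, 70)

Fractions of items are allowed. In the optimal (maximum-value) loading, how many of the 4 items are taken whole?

2

Greedy by value/weight ratio, highest first.
Order: B (164/9=18.22) > D (70/16=4.38) > A (100/31=3.23) > C (11/35=0.31)
Fill: take B (9 @ 164) → take D (16 @ 70) → take 13/31 of A → 41.94; 38/38 used.
2 item(s) taken whole; one partial (take 13/31 of A).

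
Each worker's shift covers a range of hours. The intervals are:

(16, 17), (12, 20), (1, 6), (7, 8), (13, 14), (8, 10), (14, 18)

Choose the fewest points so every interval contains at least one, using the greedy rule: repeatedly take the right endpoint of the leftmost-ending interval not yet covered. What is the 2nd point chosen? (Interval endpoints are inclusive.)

Sort by right endpoint; whenever an interval is uncovered, place a point at its right end.
By right end: [1,6]  [7,8]  [8,10]  [13,14]  [16,17]  [14,18]  [12,20]
[1,6] uncovered → point at 6; [7,8] uncovered → point at 8; [13,14] uncovered → point at 14; [16,17] uncovered → point at 17.
Points: 6, 8, 14, 17 (4 total).

8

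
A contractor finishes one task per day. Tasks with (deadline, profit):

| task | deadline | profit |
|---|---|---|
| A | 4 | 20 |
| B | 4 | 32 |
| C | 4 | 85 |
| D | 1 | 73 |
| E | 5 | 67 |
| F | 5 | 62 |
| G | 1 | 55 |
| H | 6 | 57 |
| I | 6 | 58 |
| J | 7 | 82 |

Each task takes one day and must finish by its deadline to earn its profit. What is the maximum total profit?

Take jobs in profit order; each goes to the latest open slot no later than its deadline.
Profit order: C=85 J=82 D=73 E=67 F=62 I=58 H=57 G=55 B=32 A=20
Assign: C→slot 4, J→slot 7, D→slot 1, E→slot 5, F→slot 3, I→slot 6, H→slot 2, G skipped, B skipped, A skipped.
Slots: [1:D] [2:H] [3:F] [4:C] [5:E] [6:I] [7:J]
Profit = 73 + 57 + 62 + 85 + 67 + 58 + 82 = 484

484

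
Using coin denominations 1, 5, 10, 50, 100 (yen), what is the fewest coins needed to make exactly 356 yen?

Greedy: take as many of the largest coin as possible, then repeat with the remainder.
356 = 3×100 + 1×50 + 1×5 + 1×1
Total coins = 3 + 1 + 1 + 1 = 6

6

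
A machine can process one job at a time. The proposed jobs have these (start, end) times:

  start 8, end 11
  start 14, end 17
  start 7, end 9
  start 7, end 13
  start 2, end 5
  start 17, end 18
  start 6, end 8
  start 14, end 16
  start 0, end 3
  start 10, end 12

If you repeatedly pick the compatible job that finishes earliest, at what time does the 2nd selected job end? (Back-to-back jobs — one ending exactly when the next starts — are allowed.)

8

Order by finish time; keep every interval that doesn't clash with the previous kept one.
By end time: (0,3), (2,5), (6,8), (7,9), (8,11), (10,12), (7,13), (14,16), (14,17), (17,18).
Pick (0,3); next start ≥ 3 → (6,8); next start ≥ 8 → (8,11); next start ≥ 11 → (14,16); next start ≥ 16 → (17,18).
Selected: (0,3) (6,8) (8,11) (14,16) (17,18)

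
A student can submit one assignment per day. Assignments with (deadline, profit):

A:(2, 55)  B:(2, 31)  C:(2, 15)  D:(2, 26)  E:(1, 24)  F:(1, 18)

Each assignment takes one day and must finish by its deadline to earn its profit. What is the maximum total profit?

Take jobs in profit order; each goes to the latest open slot no later than its deadline.
Profit order: A=55 B=31 D=26 E=24 F=18 C=15
Assign: A→slot 2, B→slot 1, D skipped, E skipped, F skipped, C skipped.
Slots: [1:B] [2:A]
Profit = 31 + 55 = 86

86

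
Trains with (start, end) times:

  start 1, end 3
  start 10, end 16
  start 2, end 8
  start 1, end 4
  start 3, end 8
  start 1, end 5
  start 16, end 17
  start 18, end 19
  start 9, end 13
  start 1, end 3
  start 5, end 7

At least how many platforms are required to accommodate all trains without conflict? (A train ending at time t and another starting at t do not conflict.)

Events (time:±→running): 1:+→1 1:+→2 1:+→3 1:+→4 2:+→5 … peak 5.

5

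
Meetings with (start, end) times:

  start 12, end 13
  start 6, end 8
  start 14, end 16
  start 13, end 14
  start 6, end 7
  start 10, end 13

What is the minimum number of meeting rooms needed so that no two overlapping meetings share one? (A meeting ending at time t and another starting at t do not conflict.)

2

Count concurrent intervals with a sweep; the peak is the room count.
Events (time:±→running): 6:+→1 6:+→2 … peak 2.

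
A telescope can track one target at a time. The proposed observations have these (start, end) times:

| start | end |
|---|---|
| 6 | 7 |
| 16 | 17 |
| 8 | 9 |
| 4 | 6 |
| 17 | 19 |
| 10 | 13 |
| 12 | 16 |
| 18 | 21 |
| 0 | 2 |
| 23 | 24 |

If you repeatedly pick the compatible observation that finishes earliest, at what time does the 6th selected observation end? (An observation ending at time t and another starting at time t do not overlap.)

Sorted by end: (0,2)  (4,6)  (6,7)  (8,9)  (10,13)  (12,16)  (16,17)  (17,19)  (18,21)  (23,24)
take (0,2); take (4,6); take (6,7); take (8,9); take (10,13); skip (12,16); take (16,17); take (17,19); take (23,24).
Selected: (0,2) (4,6) (6,7) (8,9) (10,13) (16,17) (17,19) (23,24)

17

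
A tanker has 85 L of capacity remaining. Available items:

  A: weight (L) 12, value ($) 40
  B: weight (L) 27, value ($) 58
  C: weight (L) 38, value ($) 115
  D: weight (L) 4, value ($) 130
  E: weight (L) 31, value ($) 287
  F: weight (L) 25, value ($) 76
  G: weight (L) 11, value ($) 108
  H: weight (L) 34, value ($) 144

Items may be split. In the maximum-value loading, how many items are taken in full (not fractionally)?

4

Sort by value per unit weight and fill in that order.
Order: D (130/4=32.50) > G (108/11=9.82) > E (287/31=9.26) > H (144/34=4.24) > A (40/12=3.33) > F (76/25=3.04) > C (115/38=3.03) > B (58/27=2.15)
Fill: take D (4 @ 130) → take G (11 @ 108) → take E (31 @ 287) → take H (34 @ 144) → take 5/12 of A → 16.67; 85/85 used.
4 item(s) taken whole; one partial (take 5/12 of A).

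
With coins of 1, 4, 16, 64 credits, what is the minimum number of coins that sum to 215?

Greedy: take as many of the largest coin as possible, then repeat with the remainder.
215 − 3×64→23 − 1×16→7 − 1×4→3 − 3×1→0
Total coins = 3 + 1 + 1 + 3 = 8

8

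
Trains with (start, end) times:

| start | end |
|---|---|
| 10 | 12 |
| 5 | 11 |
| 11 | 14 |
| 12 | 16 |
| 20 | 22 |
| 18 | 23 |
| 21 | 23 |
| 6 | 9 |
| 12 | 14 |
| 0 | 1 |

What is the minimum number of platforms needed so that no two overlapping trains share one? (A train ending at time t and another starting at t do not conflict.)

3

Count concurrent intervals with a sweep; the peak is the room count.
Events (time:±→running): 0:+→1 1:-→0 5:+→1 6:+→2 9:-→1 10:+→2 11:-→1 11:+→2 12:-→1 12:+→2 12:+→3 … peak 3.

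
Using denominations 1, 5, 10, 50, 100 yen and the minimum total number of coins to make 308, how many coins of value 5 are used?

308 = 3×100 + 1×5 + 3×1
Count of 5: 1

1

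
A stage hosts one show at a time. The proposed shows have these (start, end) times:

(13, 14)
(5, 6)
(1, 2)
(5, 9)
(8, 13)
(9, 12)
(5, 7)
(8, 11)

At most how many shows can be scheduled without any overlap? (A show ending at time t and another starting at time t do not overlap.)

4

Sorted by end: (1,2)  (5,6)  (5,7)  (5,9)  (8,11)  (9,12)  (8,13)  (13,14)
take (1,2); take (5,6); skip (5,9); take (8,11); skip (8,13); take (13,14).
Selected 4 shows.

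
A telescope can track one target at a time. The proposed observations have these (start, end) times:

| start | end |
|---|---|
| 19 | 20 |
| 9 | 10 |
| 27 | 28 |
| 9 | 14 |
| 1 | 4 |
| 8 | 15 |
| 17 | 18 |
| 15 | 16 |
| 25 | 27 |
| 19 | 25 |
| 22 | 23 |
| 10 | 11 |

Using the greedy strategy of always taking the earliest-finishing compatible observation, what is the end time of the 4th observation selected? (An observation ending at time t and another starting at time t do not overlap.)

16

Sort by end time and greedily take each interval whose start is ≥ the last chosen end.
Sorted by end: (1,4)  (9,10)  (10,11)  (9,14)  (8,15)  (15,16)  (17,18)  (19,20)  (22,23)  (19,25)  (25,27)  (27,28)
take (1,4); take (9,10); take (10,11); take (15,16); take (17,18); take (19,20); take (22,23); take (25,27); take (27,28).
Selected: (1,4) (9,10) (10,11) (15,16) (17,18) (19,20) (22,23) (25,27) (27,28)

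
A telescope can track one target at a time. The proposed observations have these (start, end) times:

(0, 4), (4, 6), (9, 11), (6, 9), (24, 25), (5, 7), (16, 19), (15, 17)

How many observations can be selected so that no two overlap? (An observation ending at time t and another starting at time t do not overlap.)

6

Sort by end time and greedily take each interval whose start is ≥ the last chosen end.
Sorted by end: (0,4)  (4,6)  (5,7)  (6,9)  (9,11)  (15,17)  (16,19)  (24,25)
take (0,4); take (4,6); take (6,9); take (9,11); take (15,17); skip (16,19); take (24,25).
Selected 6 observations.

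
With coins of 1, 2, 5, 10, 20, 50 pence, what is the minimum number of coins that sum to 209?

Use the largest denomination that fits, subtract, and repeat.
209 = 4×50 + 1×5 + 2×2
Total coins = 4 + 1 + 2 = 7

7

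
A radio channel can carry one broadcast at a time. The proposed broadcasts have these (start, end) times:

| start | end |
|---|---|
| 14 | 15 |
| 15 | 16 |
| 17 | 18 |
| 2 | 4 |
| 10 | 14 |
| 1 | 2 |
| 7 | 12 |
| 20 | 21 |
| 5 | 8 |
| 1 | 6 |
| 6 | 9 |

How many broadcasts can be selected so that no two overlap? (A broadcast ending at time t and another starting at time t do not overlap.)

Order by finish time; keep every interval that doesn't clash with the previous kept one.
By end time: (1,2), (2,4), (1,6), (5,8), (6,9), (7,12), (10,14), (14,15), (15,16), (17,18), (20,21).
Pick (1,2); next start ≥ 2 → (2,4); next start ≥ 4 → (5,8); next start ≥ 8 → (10,14); next start ≥ 14 → (14,15); next start ≥ 15 → (15,16); next start ≥ 16 → (17,18); next start ≥ 18 → (20,21).
Selected 8 broadcasts.

8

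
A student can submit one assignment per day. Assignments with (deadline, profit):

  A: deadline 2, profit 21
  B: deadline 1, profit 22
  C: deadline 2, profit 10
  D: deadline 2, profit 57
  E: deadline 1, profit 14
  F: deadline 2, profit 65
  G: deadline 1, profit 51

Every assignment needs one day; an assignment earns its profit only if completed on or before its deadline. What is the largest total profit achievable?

Take jobs in profit order; each goes to the latest open slot no later than its deadline.
By profit: F(d2,65), D(d2,57), G(d1,51), B(d1,22), A(d2,21), E(d1,14), C(d2,10)
F→slot 2; D→slot 1; G skipped; B skipped; A skipped; E skipped; C skipped.
Profit = 57 + 65 = 122

122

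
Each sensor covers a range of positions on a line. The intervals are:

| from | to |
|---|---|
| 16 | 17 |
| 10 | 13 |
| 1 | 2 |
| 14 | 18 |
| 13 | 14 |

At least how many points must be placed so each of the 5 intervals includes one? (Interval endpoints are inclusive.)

Sorted: [1,2] [10,13] [13,14] [16,17] [14,18]
{[1,2]} hit by 2; {[10,13],[13,14]} hit by 13; {[16,17],[14,18]} hit by 17.
Points: 2, 13, 17 (3 total).

3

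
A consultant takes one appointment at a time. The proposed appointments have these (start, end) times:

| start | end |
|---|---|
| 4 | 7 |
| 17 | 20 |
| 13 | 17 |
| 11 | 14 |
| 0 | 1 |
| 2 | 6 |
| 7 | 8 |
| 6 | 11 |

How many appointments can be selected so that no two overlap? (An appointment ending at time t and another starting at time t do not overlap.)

Sorted by end: (0,1)  (2,6)  (4,7)  (7,8)  (6,11)  (11,14)  (13,17)  (17,20)
take (0,1); take (2,6); skip (4,7); take (7,8); take (11,14); skip (13,17); take (17,20).
Selected 5 appointments.

5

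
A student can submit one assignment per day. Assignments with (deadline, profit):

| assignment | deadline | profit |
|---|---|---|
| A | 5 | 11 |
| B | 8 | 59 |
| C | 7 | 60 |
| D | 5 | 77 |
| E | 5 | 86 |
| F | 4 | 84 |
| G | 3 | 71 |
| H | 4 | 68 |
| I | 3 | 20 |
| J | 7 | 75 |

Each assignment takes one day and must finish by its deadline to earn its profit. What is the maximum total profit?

Sort by profit descending; place each in the latest free slot ≤ its deadline.
Profit order: E=86 F=84 D=77 J=75 G=71 H=68 C=60 B=59 I=20 A=11
Assign: E→slot 5, F→slot 4, D→slot 3, J→slot 7, G→slot 2, H→slot 1, C→slot 6, B→slot 8, I skipped, A skipped.
Slots: [1:H] [2:G] [3:D] [4:F] [5:E] [6:C] [7:J] [8:B]
Profit = 68 + 71 + 77 + 84 + 86 + 60 + 75 + 59 = 580

580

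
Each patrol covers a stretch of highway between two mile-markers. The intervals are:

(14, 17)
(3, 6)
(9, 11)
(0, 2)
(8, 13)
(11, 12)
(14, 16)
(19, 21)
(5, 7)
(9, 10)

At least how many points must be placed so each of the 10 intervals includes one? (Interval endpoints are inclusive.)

Sorted: [0,2] [3,6] [5,7] [9,10] [9,11] [11,12] [8,13] [14,16] [14,17] [19,21]
{[0,2]} hit by 2; {[3,6],[5,7]} hit by 6; {[9,10],[9,11]} hit by 10; {[11,12],[8,13]} hit by 12; {[14,16],[14,17]} hit by 16; {[19,21]} hit by 21.
Points: 2, 6, 10, 12, 16, 21 (6 total).

6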